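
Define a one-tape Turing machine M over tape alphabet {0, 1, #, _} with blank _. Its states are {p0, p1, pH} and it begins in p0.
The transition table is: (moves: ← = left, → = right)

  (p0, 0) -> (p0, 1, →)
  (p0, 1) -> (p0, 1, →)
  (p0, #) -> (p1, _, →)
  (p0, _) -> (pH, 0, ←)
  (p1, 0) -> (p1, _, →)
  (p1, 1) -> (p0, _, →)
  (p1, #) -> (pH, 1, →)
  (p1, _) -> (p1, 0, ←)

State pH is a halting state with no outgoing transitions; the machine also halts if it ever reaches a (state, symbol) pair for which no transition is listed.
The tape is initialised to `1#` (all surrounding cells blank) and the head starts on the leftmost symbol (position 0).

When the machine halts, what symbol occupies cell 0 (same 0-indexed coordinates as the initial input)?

state=p0 head=0 tape=[1]#__   (p0,1)→(p0,1,→)
state=p0 head=1 tape=1[#]__   (p0,#)→(p1,_,→)
state=p1 head=2 tape=1_[_]_   (p1,_)→(p1,0,←)
state=p1 head=1 tape=1[_]0_   (p1,_)→(p1,0,←)
state=p1 head=0 tape=[1]00_   (p1,1)→(p0,_,→)
state=p0 head=1 tape=_[0]0_   (p0,0)→(p0,1,→)
state=p0 head=2 tape=_1[0]_   (p0,0)→(p0,1,→)
state=p0 head=3 tape=_11[_]   (p0,_)→(pH,0,←)
state=pH head=2 tape=_1[1]0
Cell 0 holds _ when M halts.

_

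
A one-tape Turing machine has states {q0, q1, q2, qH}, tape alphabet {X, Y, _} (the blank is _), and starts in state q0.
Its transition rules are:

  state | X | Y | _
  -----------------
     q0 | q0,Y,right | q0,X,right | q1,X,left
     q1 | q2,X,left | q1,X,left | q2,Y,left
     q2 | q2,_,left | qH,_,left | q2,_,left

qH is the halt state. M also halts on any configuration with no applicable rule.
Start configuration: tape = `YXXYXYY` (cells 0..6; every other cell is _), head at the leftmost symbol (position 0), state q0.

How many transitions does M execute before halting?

11

state=q0 head=0 tape=[Y]XXYXYY_   (q0,Y)→(q0,X,right)
state=q0 head=1 tape=X[X]XYXYY_   (q0,X)→(q0,Y,right)
state=q0 head=2 tape=XY[X]YXYY_   (q0,X)→(q0,Y,right)
state=q0 head=3 tape=XYY[Y]XYY_   (q0,Y)→(q0,X,right)
state=q0 head=4 tape=XYYX[X]YY_   (q0,X)→(q0,Y,right)
state=q0 head=5 tape=XYYXY[Y]Y_   (q0,Y)→(q0,X,right)
state=q0 head=6 tape=XYYXYX[Y]_   (q0,Y)→(q0,X,right)
state=q0 head=7 tape=XYYXYXX[_]   (q0,_)→(q1,X,left)
state=q1 head=6 tape=XYYXYX[X]X   (q1,X)→(q2,X,left)
state=q2 head=5 tape=XYYXY[X]XX   (q2,X)→(q2,_,left)
state=q2 head=4 tape=XYYX[Y]_XX   (q2,Y)→(qH,_,left)
state=qH head=3 tape=XYY[X]__XX
M halts after 11 transitions.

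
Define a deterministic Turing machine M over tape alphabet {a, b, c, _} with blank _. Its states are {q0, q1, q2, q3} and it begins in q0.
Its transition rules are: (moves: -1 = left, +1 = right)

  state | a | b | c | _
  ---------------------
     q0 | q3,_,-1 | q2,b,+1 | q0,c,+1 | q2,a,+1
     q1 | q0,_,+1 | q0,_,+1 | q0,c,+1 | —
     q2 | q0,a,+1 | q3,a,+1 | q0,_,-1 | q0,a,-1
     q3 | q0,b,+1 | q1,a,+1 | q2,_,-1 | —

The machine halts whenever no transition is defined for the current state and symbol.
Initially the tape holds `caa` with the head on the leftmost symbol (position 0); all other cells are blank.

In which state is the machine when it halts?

q1

state=q0 head=0 tape=__[c]aa_   (q0,c)→(q0,c,+1)
state=q0 head=1 tape=__c[a]a_   (q0,a)→(q3,_,-1)
state=q3 head=0 tape=__[c]_a_   (q3,c)→(q2,_,-1)
state=q2 head=-1 tape=_[_]__a_   (q2,_)→(q0,a,-1)
state=q0 head=-2 tape=[_]a__a_   (q0,_)→(q2,a,+1)
state=q2 head=-1 tape=a[a]__a_   (q2,a)→(q0,a,+1)
state=q0 head=0 tape=aa[_]_a_   (q0,_)→(q2,a,+1)
state=q2 head=1 tape=aaa[_]a_   (q2,_)→(q0,a,-1)
state=q0 head=0 tape=aa[a]aa_   (q0,a)→(q3,_,-1)
state=q3 head=-1 tape=a[a]_aa_   (q3,a)→(q0,b,+1)
state=q0 head=0 tape=ab[_]aa_   (q0,_)→(q2,a,+1)
state=q2 head=1 tape=aba[a]a_   (q2,a)→(q0,a,+1)
state=q0 head=2 tape=abaa[a]_   (q0,a)→(q3,_,-1)
state=q3 head=1 tape=aba[a]__   (q3,a)→(q0,b,+1)
state=q0 head=2 tape=abab[_]_   (q0,_)→(q2,a,+1)
state=q2 head=3 tape=ababa[_]   (q2,_)→(q0,a,-1)
state=q0 head=2 tape=abab[a]a   (q0,a)→(q3,_,-1)
state=q3 head=1 tape=aba[b]_a   (q3,b)→(q1,a,+1)
state=q1 head=2 tape=abaa[_]a
No transition is defined for (q1, _); M halts in state q1.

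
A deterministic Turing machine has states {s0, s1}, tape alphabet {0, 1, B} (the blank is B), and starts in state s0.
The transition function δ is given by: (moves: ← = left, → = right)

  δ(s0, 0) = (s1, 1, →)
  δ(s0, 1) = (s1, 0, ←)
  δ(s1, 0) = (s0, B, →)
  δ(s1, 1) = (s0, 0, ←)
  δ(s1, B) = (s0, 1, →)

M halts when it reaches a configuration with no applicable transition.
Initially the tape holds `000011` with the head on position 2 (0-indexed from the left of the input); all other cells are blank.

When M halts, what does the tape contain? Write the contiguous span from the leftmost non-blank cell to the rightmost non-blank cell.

s0 | 00[0]011B   read 0 → write 1, move →, go to s1
s1 | 001[0]11B   read 0 → write B, move →, go to s0
s0 | 001B[1]1B   read 1 → write 0, move ←, go to s1
s1 | 001[B]01B   read B → write 1, move →, go to s0
s0 | 0011[0]1B   read 0 → write 1, move →, go to s1
s1 | 00111[1]B   read 1 → write 0, move ←, go to s0
s0 | 0011[1]0B   read 1 → write 0, move ←, go to s1
s1 | 001[1]00B   read 1 → write 0, move ←, go to s0
s0 | 00[1]000B   read 1 → write 0, move ←, go to s1
s1 | 0[0]0000B   read 0 → write B, move →, go to s0
s0 | 0B[0]000B   read 0 → write 1, move →, go to s1
s1 | 0B1[0]00B   read 0 → write B, move →, go to s0
s0 | 0B1B[0]0B   read 0 → write 1, move →, go to s1
s1 | 0B1B1[0]B   read 0 → write B, move →, go to s0
s0 | 0B1B1B[B]
The non-blank tape span at halt is 0B1B1.

0B1B1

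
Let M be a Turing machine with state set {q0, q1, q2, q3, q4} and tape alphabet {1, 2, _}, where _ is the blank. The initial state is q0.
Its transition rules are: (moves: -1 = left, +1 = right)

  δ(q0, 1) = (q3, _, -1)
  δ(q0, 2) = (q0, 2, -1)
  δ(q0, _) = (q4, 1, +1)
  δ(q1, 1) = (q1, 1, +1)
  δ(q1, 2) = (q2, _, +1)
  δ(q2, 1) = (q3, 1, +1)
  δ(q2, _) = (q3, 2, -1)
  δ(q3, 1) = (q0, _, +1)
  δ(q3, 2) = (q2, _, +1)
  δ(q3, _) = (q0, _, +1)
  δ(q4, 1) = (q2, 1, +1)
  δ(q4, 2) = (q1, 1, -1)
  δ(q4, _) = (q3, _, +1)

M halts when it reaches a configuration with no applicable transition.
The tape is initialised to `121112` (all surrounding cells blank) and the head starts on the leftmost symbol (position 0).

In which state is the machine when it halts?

state=q0 head=0 tape=_[1]21112__   (q0,1)→(q3,_,-1)
state=q3 head=-1 tape=[_]_21112__   (q3,_)→(q0,_,+1)
state=q0 head=0 tape=_[_]21112__   (q0,_)→(q4,1,+1)
state=q4 head=1 tape=_1[2]1112__   (q4,2)→(q1,1,-1)
state=q1 head=0 tape=_[1]11112__   (q1,1)→(q1,1,+1)
state=q1 head=1 tape=_1[1]1112__   (q1,1)→(q1,1,+1)
state=q1 head=2 tape=_11[1]112__   (q1,1)→(q1,1,+1)
state=q1 head=3 tape=_111[1]12__   (q1,1)→(q1,1,+1)
state=q1 head=4 tape=_1111[1]2__   (q1,1)→(q1,1,+1)
state=q1 head=5 tape=_11111[2]__   (q1,2)→(q2,_,+1)
state=q2 head=6 tape=_11111_[_]_   (q2,_)→(q3,2,-1)
state=q3 head=5 tape=_11111[_]2_   (q3,_)→(q0,_,+1)
state=q0 head=6 tape=_11111_[2]_   (q0,2)→(q0,2,-1)
state=q0 head=5 tape=_11111[_]2_   (q0,_)→(q4,1,+1)
state=q4 head=6 tape=_111111[2]_   (q4,2)→(q1,1,-1)
state=q1 head=5 tape=_11111[1]1_   (q1,1)→(q1,1,+1)
state=q1 head=6 tape=_111111[1]_   (q1,1)→(q1,1,+1)
state=q1 head=7 tape=_1111111[_]
No transition is defined for (q1, _); M halts in state q1.

q1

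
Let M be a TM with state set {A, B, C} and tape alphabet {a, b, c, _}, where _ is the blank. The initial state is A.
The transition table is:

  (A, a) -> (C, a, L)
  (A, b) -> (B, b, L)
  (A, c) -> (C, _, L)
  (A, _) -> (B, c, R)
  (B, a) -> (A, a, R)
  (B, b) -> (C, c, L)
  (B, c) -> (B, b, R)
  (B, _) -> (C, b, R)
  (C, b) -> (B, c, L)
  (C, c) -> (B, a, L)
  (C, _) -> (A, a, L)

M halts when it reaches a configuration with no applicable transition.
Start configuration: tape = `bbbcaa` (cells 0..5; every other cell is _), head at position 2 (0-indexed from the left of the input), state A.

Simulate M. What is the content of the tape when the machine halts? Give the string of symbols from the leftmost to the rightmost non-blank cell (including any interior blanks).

state=A head=2 tape=___bb[b]caa   (A,b)→(B,b,L)
state=B head=1 tape=___b[b]bcaa   (B,b)→(C,c,L)
state=C head=0 tape=___[b]cbcaa   (C,b)→(B,c,L)
state=B head=-1 tape=__[_]ccbcaa   (B,_)→(C,b,R)
state=C head=0 tape=__b[c]cbcaa   (C,c)→(B,a,L)
state=B head=-1 tape=__[b]acbcaa   (B,b)→(C,c,L)
state=C head=-2 tape=_[_]cacbcaa   (C,_)→(A,a,L)
state=A head=-3 tape=[_]acacbcaa   (A,_)→(B,c,R)
state=B head=-2 tape=c[a]cacbcaa   (B,a)→(A,a,R)
state=A head=-1 tape=ca[c]acbcaa   (A,c)→(C,_,L)
state=C head=-2 tape=c[a]_acbcaa
The non-blank tape span at halt is ca_acbcaa.

ca_acbcaa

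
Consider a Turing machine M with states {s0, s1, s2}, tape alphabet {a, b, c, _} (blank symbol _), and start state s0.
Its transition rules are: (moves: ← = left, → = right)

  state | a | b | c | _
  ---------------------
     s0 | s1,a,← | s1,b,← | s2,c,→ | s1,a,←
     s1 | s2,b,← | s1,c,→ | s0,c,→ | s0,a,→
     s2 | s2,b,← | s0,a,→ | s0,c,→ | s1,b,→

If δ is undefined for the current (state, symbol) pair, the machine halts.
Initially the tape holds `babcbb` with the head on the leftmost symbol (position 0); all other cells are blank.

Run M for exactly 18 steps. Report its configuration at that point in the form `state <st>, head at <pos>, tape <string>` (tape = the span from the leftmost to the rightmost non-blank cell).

state s1, head at 0, tape bccbbcbb

state=s0 head=0 tape=__[b]abcbb   (s0,b)→(s1,b,←)
state=s1 head=-1 tape=_[_]babcbb   (s1,_)→(s0,a,→)
state=s0 head=0 tape=_a[b]abcbb   (s0,b)→(s1,b,←)
state=s1 head=-1 tape=_[a]babcbb   (s1,a)→(s2,b,←)
state=s2 head=-2 tape=[_]bbabcbb   (s2,_)→(s1,b,→)
state=s1 head=-1 tape=b[b]babcbb   (s1,b)→(s1,c,→)
state=s1 head=0 tape=bc[b]abcbb   (s1,b)→(s1,c,→)
state=s1 head=1 tape=bcc[a]bcbb   (s1,a)→(s2,b,←)
state=s2 head=0 tape=bc[c]bbcbb   (s2,c)→(s0,c,→)
state=s0 head=1 tape=bcc[b]bcbb   (s0,b)→(s1,b,←)
state=s1 head=0 tape=bc[c]bbcbb   (s1,c)→(s0,c,→)
state=s0 head=1 tape=bcc[b]bcbb   (s0,b)→(s1,b,←)
state=s1 head=0 tape=bc[c]bbcbb   (s1,c)→(s0,c,→)
state=s0 head=1 tape=bcc[b]bcbb   (s0,b)→(s1,b,←)
state=s1 head=0 tape=bc[c]bbcbb   (s1,c)→(s0,c,→)
state=s0 head=1 tape=bcc[b]bcbb   (s0,b)→(s1,b,←)
state=s1 head=0 tape=bc[c]bbcbb   (s1,c)→(s0,c,→)
state=s0 head=1 tape=bcc[b]bcbb   (s0,b)→(s1,b,←)
state=s1 head=0 tape=bc[c]bbcbb
After 18 steps: state s1, head at 0, tape bccbbcbb.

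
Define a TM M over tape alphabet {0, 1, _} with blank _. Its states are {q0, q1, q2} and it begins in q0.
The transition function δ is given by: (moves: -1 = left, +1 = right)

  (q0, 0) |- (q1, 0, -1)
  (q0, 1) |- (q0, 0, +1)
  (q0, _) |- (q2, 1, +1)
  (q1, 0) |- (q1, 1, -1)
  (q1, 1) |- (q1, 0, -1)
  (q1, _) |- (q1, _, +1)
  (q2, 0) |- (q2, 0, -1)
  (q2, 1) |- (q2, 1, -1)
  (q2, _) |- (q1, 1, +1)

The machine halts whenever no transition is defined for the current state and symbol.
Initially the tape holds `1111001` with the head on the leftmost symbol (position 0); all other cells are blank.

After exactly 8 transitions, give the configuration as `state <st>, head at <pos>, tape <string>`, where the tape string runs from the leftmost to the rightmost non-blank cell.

state q1, head at 0, tape 0111001

q0 | [1]111001   read 1 → write 0, move +1, go to q0
q0 | 0[1]11001   read 1 → write 0, move +1, go to q0
q0 | 00[1]1001   read 1 → write 0, move +1, go to q0
q0 | 000[1]001   read 1 → write 0, move +1, go to q0
q0 | 0000[0]01   read 0 → write 0, move -1, go to q1
q1 | 000[0]001   read 0 → write 1, move -1, go to q1
q1 | 00[0]1001   read 0 → write 1, move -1, go to q1
q1 | 0[0]11001   read 0 → write 1, move -1, go to q1
q1 | [0]111001
After 8 steps: state q1, head at 0, tape 0111001.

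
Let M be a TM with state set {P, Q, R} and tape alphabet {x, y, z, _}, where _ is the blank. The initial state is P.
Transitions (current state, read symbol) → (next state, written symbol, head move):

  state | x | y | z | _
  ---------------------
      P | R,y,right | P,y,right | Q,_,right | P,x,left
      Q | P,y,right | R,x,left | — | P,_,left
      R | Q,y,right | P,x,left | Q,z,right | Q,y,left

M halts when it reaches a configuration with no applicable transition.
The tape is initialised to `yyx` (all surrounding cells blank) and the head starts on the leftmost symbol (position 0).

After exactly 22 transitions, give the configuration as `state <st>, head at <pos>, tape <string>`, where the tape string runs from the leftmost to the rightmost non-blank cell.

P | [y]yx___   read y → write y, move right, go to P
P | y[y]x___   read y → write y, move right, go to P
P | yy[x]___   read x → write y, move right, go to R
R | yyy[_]__   read _ → write y, move left, go to Q
Q | yy[y]y__   read y → write x, move left, go to R
R | y[y]xy__   read y → write x, move left, go to P
P | [y]xxy__   read y → write y, move right, go to P
P | y[x]xy__   read x → write y, move right, go to R
R | yy[x]y__   read x → write y, move right, go to Q
Q | yyy[y]__   read y → write x, move left, go to R
R | yy[y]x__   read y → write x, move left, go to P
P | y[y]xx__   read y → write y, move right, go to P
P | yy[x]x__   read x → write y, move right, go to R
R | yyy[x]__   read x → write y, move right, go to Q
Q | yyyy[_]_   read _ → write _, move left, go to P
P | yyy[y]__   read y → write y, move right, go to P
P | yyyy[_]_   read _ → write x, move left, go to P
P | yyy[y]x_   read y → write y, move right, go to P
P | yyyy[x]_   read x → write y, move right, go to R
R | yyyyy[_]   read _ → write y, move left, go to Q
Q | yyyy[y]y   read y → write x, move left, go to R
R | yyy[y]xy   read y → write x, move left, go to P
P | yy[y]xxy
After 22 steps: state P, head at 2, tape yyyxxy.

state P, head at 2, tape yyyxxy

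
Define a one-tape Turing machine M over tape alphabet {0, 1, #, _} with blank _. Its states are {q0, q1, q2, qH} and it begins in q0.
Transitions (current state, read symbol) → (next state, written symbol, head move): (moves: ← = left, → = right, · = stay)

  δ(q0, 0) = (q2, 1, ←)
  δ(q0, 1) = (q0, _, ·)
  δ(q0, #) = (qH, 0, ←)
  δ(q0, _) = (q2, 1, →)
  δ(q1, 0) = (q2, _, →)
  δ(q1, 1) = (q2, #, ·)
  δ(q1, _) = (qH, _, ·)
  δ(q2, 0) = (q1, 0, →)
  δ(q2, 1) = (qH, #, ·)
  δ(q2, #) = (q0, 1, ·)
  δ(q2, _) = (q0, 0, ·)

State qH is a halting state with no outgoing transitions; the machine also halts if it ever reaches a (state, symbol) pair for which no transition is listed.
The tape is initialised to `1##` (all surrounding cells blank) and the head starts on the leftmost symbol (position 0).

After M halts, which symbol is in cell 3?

1

state=q0 head=0 tape=[1]##_   (q0,1)→(q0,_,·)
state=q0 head=0 tape=[_]##_   (q0,_)→(q2,1,→)
state=q2 head=1 tape=1[#]#_   (q2,#)→(q0,1,·)
state=q0 head=1 tape=1[1]#_   (q0,1)→(q0,_,·)
state=q0 head=1 tape=1[_]#_   (q0,_)→(q2,1,→)
state=q2 head=2 tape=11[#]_   (q2,#)→(q0,1,·)
state=q0 head=2 tape=11[1]_   (q0,1)→(q0,_,·)
state=q0 head=2 tape=11[_]_   (q0,_)→(q2,1,→)
state=q2 head=3 tape=111[_]   (q2,_)→(q0,0,·)
state=q0 head=3 tape=111[0]   (q0,0)→(q2,1,←)
state=q2 head=2 tape=11[1]1   (q2,1)→(qH,#,·)
state=qH head=2 tape=11[#]1
Cell 3 holds 1 when M halts.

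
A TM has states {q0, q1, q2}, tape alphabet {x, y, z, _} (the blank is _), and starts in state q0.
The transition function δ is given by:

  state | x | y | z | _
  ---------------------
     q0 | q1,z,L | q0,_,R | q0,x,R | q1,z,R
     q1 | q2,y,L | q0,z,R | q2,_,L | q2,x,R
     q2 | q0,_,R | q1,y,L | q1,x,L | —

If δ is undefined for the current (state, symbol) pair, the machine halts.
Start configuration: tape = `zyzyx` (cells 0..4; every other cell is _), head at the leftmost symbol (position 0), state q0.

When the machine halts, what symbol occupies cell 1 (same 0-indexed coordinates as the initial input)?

_

q0 | [z]yzyx   read z → write x, move R, go to q0
q0 | x[y]zyx   read y → write _, move R, go to q0
q0 | x_[z]yx   read z → write x, move R, go to q0
q0 | x_x[y]x   read y → write _, move R, go to q0
q0 | x_x_[x]   read x → write z, move L, go to q1
q1 | x_x[_]z   read _ → write x, move R, go to q2
q2 | x_xx[z]   read z → write x, move L, go to q1
q1 | x_x[x]x   read x → write y, move L, go to q2
q2 | x_[x]yx   read x → write _, move R, go to q0
q0 | x__[y]x   read y → write _, move R, go to q0
q0 | x___[x]   read x → write z, move L, go to q1
q1 | x__[_]z   read _ → write x, move R, go to q2
q2 | x__x[z]   read z → write x, move L, go to q1
q1 | x__[x]x   read x → write y, move L, go to q2
q2 | x_[_]yx
Cell 1 holds _ when M halts.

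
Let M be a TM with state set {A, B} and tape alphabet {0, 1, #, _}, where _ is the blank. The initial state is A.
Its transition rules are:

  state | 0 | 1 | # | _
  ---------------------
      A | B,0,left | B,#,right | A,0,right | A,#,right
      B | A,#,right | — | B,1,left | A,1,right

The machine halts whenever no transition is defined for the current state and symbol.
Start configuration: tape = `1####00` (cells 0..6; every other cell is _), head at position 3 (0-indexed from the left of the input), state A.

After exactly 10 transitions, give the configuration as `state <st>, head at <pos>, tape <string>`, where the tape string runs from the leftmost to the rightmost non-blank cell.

state B, head at 5, tape 1#####0

A | 1##[#]#00   read # → write 0, move right, go to A
A | 1##0[#]00   read # → write 0, move right, go to A
A | 1##00[0]0   read 0 → write 0, move left, go to B
B | 1##0[0]00   read 0 → write #, move right, go to A
A | 1##0#[0]0   read 0 → write 0, move left, go to B
B | 1##0[#]00   read # → write 1, move left, go to B
B | 1##[0]100   read 0 → write #, move right, go to A
A | 1###[1]00   read 1 → write #, move right, go to B
B | 1####[0]0   read 0 → write #, move right, go to A
A | 1#####[0]   read 0 → write 0, move left, go to B
B | 1####[#]0
After 10 steps: state B, head at 5, tape 1#####0.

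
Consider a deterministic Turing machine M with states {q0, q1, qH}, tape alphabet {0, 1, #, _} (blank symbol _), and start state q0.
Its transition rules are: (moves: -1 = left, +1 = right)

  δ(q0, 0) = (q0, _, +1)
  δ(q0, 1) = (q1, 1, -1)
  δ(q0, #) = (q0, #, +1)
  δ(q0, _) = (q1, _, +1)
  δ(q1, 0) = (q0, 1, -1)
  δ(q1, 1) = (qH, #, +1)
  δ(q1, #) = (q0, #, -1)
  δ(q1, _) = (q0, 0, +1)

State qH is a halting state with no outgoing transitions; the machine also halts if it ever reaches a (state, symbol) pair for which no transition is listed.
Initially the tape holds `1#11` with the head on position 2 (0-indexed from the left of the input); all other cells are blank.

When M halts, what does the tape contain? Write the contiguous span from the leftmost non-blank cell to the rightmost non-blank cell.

#1#11

state=q0 head=2 tape=__1#[1]1   (q0,1)→(q1,1,-1)
state=q1 head=1 tape=__1[#]11   (q1,#)→(q0,#,-1)
state=q0 head=0 tape=__[1]#11   (q0,1)→(q1,1,-1)
state=q1 head=-1 tape=_[_]1#11   (q1,_)→(q0,0,+1)
state=q0 head=0 tape=_0[1]#11   (q0,1)→(q1,1,-1)
state=q1 head=-1 tape=_[0]1#11   (q1,0)→(q0,1,-1)
state=q0 head=-2 tape=[_]11#11   (q0,_)→(q1,_,+1)
state=q1 head=-1 tape=_[1]1#11   (q1,1)→(qH,#,+1)
state=qH head=0 tape=_#[1]#11
The non-blank tape span at halt is #1#11.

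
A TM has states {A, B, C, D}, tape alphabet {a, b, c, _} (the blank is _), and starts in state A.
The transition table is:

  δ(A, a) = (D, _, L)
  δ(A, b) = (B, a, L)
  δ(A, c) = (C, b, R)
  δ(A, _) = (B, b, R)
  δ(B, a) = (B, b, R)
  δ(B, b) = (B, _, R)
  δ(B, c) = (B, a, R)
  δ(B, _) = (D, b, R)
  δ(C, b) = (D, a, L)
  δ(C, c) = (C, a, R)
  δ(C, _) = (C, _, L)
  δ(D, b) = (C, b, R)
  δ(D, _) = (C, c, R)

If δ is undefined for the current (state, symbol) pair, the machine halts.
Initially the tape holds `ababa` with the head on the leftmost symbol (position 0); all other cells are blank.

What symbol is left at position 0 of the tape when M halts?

_

state=A head=0 tape=_[a]baba   (A,a)→(D,_,L)
state=D head=-1 tape=[_]_baba   (D,_)→(C,c,R)
state=C head=0 tape=c[_]baba   (C,_)→(C,_,L)
state=C head=-1 tape=[c]_baba   (C,c)→(C,a,R)
state=C head=0 tape=a[_]baba   (C,_)→(C,_,L)
state=C head=-1 tape=[a]_baba
Cell 0 holds _ when M halts.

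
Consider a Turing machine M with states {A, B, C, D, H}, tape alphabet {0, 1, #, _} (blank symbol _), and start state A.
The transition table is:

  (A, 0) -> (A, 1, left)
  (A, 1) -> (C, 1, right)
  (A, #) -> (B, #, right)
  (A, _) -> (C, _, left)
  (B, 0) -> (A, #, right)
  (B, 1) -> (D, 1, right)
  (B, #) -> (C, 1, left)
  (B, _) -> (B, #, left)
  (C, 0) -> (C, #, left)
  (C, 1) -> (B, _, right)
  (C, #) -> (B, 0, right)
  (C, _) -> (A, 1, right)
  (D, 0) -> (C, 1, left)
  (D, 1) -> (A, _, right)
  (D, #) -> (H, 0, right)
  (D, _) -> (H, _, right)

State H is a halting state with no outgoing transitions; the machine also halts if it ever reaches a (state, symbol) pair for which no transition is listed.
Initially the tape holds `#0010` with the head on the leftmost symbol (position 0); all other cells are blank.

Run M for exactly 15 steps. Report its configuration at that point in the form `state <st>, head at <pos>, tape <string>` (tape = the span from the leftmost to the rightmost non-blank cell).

state H, head at 3, tape 010#1

A | [#]0010   read # → write #, move right, go to B
B | #[0]010   read 0 → write #, move right, go to A
A | ##[0]10   read 0 → write 1, move left, go to A
A | #[#]110   read # → write #, move right, go to B
B | ##[1]10   read 1 → write 1, move right, go to D
D | ##1[1]0   read 1 → write _, move right, go to A
A | ##1_[0]   read 0 → write 1, move left, go to A
A | ##1[_]1   read _ → write _, move left, go to C
C | ##[1]_1   read 1 → write _, move right, go to B
B | ##_[_]1   read _ → write #, move left, go to B
B | ##[_]#1   read _ → write #, move left, go to B
B | #[#]##1   read # → write 1, move left, go to C
C | [#]1##1   read # → write 0, move right, go to B
B | 0[1]##1   read 1 → write 1, move right, go to D
D | 01[#]#1   read # → write 0, move right, go to H
H | 010[#]1
After 15 steps: state H, head at 3, tape 010#1.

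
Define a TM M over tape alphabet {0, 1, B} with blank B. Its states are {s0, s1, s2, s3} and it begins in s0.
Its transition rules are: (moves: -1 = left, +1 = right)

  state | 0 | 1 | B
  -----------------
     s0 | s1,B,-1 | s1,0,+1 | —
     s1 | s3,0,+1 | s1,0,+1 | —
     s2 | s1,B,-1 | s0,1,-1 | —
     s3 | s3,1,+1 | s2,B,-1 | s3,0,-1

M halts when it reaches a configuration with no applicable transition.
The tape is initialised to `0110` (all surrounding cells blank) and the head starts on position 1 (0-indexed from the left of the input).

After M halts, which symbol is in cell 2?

0

state=s0 head=1 tape=0[1]10BB   (s0,1)→(s1,0,+1)
state=s1 head=2 tape=00[1]0BB   (s1,1)→(s1,0,+1)
state=s1 head=3 tape=000[0]BB   (s1,0)→(s3,0,+1)
state=s3 head=4 tape=0000[B]B   (s3,B)→(s3,0,-1)
state=s3 head=3 tape=000[0]0B   (s3,0)→(s3,1,+1)
state=s3 head=4 tape=0001[0]B   (s3,0)→(s3,1,+1)
state=s3 head=5 tape=00011[B]   (s3,B)→(s3,0,-1)
state=s3 head=4 tape=0001[1]0   (s3,1)→(s2,B,-1)
state=s2 head=3 tape=000[1]B0   (s2,1)→(s0,1,-1)
state=s0 head=2 tape=00[0]1B0   (s0,0)→(s1,B,-1)
state=s1 head=1 tape=0[0]B1B0   (s1,0)→(s3,0,+1)
state=s3 head=2 tape=00[B]1B0   (s3,B)→(s3,0,-1)
state=s3 head=1 tape=0[0]01B0   (s3,0)→(s3,1,+1)
state=s3 head=2 tape=01[0]1B0   (s3,0)→(s3,1,+1)
state=s3 head=3 tape=011[1]B0   (s3,1)→(s2,B,-1)
state=s2 head=2 tape=01[1]BB0   (s2,1)→(s0,1,-1)
state=s0 head=1 tape=0[1]1BB0   (s0,1)→(s1,0,+1)
state=s1 head=2 tape=00[1]BB0   (s1,1)→(s1,0,+1)
state=s1 head=3 tape=000[B]B0
Cell 2 holds 0 when M halts.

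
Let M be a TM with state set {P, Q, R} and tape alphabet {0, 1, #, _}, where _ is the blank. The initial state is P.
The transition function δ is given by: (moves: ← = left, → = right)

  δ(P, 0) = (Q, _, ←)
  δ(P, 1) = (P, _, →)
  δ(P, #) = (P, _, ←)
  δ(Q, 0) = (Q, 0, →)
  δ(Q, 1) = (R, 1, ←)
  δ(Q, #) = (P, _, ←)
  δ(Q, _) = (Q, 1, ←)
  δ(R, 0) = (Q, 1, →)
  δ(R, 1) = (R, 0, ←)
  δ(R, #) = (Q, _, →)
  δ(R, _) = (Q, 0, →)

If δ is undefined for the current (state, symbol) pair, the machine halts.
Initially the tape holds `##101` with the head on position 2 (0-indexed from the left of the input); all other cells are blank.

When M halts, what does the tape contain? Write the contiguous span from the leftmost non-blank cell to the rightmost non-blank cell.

state=P head=2 tape=_##[1]01   (P,1)→(P,_,→)
state=P head=3 tape=_##_[0]1   (P,0)→(Q,_,←)
state=Q head=2 tape=_##[_]_1   (Q,_)→(Q,1,←)
state=Q head=1 tape=_#[#]1_1   (Q,#)→(P,_,←)
state=P head=0 tape=_[#]_1_1   (P,#)→(P,_,←)
state=P head=-1 tape=[_]__1_1
The non-blank tape span at halt is 1_1.

1_1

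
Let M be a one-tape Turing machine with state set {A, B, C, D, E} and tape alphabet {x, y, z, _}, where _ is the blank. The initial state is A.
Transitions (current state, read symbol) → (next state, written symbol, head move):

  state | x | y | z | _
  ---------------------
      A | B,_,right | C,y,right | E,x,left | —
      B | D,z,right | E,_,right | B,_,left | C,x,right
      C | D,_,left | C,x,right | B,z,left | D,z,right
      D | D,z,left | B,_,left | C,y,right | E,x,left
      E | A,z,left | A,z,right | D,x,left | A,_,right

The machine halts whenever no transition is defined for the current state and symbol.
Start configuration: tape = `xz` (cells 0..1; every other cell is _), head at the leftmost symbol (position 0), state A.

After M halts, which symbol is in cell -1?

z

A | __[x]z_   read x → write _, move right, go to B
B | ___[z]_   read z → write _, move left, go to B
B | __[_]__   read _ → write x, move right, go to C
C | __x[_]_   read _ → write z, move right, go to D
D | __xz[_]   read _ → write x, move left, go to E
E | __x[z]x   read z → write x, move left, go to D
D | __[x]xx   read x → write z, move left, go to D
D | _[_]zxx   read _ → write x, move left, go to E
E | [_]xzxx   read _ → write _, move right, go to A
A | _[x]zxx   read x → write _, move right, go to B
B | __[z]xx   read z → write _, move left, go to B
B | _[_]_xx   read _ → write x, move right, go to C
C | _x[_]xx   read _ → write z, move right, go to D
D | _xz[x]x   read x → write z, move left, go to D
D | _x[z]zx   read z → write y, move right, go to C
C | _xy[z]x   read z → write z, move left, go to B
B | _x[y]zx   read y → write _, move right, go to E
E | _x_[z]x   read z → write x, move left, go to D
D | _x[_]xx   read _ → write x, move left, go to E
E | _[x]xxx   read x → write z, move left, go to A
A | [_]zxxx
Cell -1 holds z when M halts.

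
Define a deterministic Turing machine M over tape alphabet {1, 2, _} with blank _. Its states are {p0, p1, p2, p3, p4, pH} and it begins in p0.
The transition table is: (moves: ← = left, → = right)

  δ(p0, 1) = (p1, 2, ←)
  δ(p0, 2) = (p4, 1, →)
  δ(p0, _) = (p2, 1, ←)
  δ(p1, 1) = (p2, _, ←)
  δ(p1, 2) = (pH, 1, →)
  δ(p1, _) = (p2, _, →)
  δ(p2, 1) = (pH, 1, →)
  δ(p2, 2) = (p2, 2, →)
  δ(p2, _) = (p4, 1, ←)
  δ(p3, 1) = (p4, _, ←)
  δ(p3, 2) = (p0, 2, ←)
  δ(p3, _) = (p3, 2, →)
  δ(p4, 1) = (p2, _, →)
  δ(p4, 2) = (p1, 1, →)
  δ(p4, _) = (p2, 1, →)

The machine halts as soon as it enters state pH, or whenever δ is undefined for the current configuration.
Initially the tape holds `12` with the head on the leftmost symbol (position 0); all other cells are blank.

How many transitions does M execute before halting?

state=p0 head=0 tape=_[1]2_   (p0,1)→(p1,2,←)
state=p1 head=-1 tape=[_]22_   (p1,_)→(p2,_,→)
state=p2 head=0 tape=_[2]2_   (p2,2)→(p2,2,→)
state=p2 head=1 tape=_2[2]_   (p2,2)→(p2,2,→)
state=p2 head=2 tape=_22[_]   (p2,_)→(p4,1,←)
state=p4 head=1 tape=_2[2]1   (p4,2)→(p1,1,→)
state=p1 head=2 tape=_21[1]   (p1,1)→(p2,_,←)
state=p2 head=1 tape=_2[1]_   (p2,1)→(pH,1,→)
state=pH head=2 tape=_21[_]
M halts after 8 transitions.

8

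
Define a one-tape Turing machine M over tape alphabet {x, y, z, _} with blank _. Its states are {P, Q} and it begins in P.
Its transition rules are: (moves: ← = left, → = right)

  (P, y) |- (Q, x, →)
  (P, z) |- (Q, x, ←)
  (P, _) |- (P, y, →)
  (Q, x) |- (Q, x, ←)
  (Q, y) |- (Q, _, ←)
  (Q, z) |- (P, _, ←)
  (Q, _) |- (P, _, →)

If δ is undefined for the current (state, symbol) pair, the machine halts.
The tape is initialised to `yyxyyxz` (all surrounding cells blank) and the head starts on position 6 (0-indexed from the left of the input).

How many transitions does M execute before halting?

10

P | _yyxyyx[z]   read z → write x, move ←, go to Q
Q | _yyxyy[x]x   read x → write x, move ←, go to Q
Q | _yyxy[y]xx   read y → write _, move ←, go to Q
Q | _yyx[y]_xx   read y → write _, move ←, go to Q
Q | _yy[x]__xx   read x → write x, move ←, go to Q
Q | _y[y]x__xx   read y → write _, move ←, go to Q
Q | _[y]_x__xx   read y → write _, move ←, go to Q
Q | [_]__x__xx   read _ → write _, move →, go to P
P | _[_]_x__xx   read _ → write y, move →, go to P
P | _y[_]x__xx   read _ → write y, move →, go to P
P | _yy[x]__xx
M halts after 10 transitions.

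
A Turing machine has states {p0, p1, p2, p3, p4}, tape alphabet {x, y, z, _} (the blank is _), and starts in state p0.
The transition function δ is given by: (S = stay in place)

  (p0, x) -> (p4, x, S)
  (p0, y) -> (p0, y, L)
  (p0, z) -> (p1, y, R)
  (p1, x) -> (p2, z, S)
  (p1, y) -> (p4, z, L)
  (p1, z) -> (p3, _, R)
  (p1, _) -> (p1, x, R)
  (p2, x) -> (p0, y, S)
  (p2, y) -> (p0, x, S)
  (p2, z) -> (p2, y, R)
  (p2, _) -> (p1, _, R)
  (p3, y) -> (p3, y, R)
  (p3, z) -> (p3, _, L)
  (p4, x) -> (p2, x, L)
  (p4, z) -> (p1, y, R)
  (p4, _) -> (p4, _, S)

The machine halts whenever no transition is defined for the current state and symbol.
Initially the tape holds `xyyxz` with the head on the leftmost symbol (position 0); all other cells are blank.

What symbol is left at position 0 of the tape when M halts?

y

p0 | _[x]yyxz   read x → write x, move S, go to p4
p4 | _[x]yyxz   read x → write x, move L, go to p2
p2 | [_]xyyxz   read _ → write _, move R, go to p1
p1 | _[x]yyxz   read x → write z, move S, go to p2
p2 | _[z]yyxz   read z → write y, move R, go to p2
p2 | _y[y]yxz   read y → write x, move S, go to p0
p0 | _y[x]yxz   read x → write x, move S, go to p4
p4 | _y[x]yxz   read x → write x, move L, go to p2
p2 | _[y]xyxz   read y → write x, move S, go to p0
p0 | _[x]xyxz   read x → write x, move S, go to p4
p4 | _[x]xyxz   read x → write x, move L, go to p2
p2 | [_]xxyxz   read _ → write _, move R, go to p1
p1 | _[x]xyxz   read x → write z, move S, go to p2
p2 | _[z]xyxz   read z → write y, move R, go to p2
p2 | _y[x]yxz   read x → write y, move S, go to p0
p0 | _y[y]yxz   read y → write y, move L, go to p0
p0 | _[y]yyxz   read y → write y, move L, go to p0
p0 | [_]yyyxz
Cell 0 holds y when M halts.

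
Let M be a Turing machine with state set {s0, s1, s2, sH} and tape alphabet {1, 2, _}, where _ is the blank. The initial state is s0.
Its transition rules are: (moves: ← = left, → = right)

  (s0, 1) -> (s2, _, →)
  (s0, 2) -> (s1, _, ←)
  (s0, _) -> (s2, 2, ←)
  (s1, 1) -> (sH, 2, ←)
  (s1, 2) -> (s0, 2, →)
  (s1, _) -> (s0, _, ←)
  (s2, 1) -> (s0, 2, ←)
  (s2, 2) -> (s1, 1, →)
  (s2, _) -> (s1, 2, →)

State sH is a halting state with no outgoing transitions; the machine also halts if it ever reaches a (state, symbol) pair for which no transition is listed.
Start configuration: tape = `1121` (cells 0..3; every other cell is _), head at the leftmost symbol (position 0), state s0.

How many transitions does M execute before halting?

22

state=s0 head=0 tape=_[1]121__   (s0,1)→(s2,_,→)
state=s2 head=1 tape=__[1]21__   (s2,1)→(s0,2,←)
state=s0 head=0 tape=_[_]221__   (s0,_)→(s2,2,←)
state=s2 head=-1 tape=[_]2221__   (s2,_)→(s1,2,→)
state=s1 head=0 tape=2[2]221__   (s1,2)→(s0,2,→)
state=s0 head=1 tape=22[2]21__   (s0,2)→(s1,_,←)
state=s1 head=0 tape=2[2]_21__   (s1,2)→(s0,2,→)
state=s0 head=1 tape=22[_]21__   (s0,_)→(s2,2,←)
state=s2 head=0 tape=2[2]221__   (s2,2)→(s1,1,→)
state=s1 head=1 tape=21[2]21__   (s1,2)→(s0,2,→)
state=s0 head=2 tape=212[2]1__   (s0,2)→(s1,_,←)
state=s1 head=1 tape=21[2]_1__   (s1,2)→(s0,2,→)
state=s0 head=2 tape=212[_]1__   (s0,_)→(s2,2,←)
state=s2 head=1 tape=21[2]21__   (s2,2)→(s1,1,→)
state=s1 head=2 tape=211[2]1__   (s1,2)→(s0,2,→)
state=s0 head=3 tape=2112[1]__   (s0,1)→(s2,_,→)
state=s2 head=4 tape=2112_[_]_   (s2,_)→(s1,2,→)
state=s1 head=5 tape=2112_2[_]   (s1,_)→(s0,_,←)
state=s0 head=4 tape=2112_[2]_   (s0,2)→(s1,_,←)
state=s1 head=3 tape=2112[_]__   (s1,_)→(s0,_,←)
state=s0 head=2 tape=211[2]___   (s0,2)→(s1,_,←)
state=s1 head=1 tape=21[1]____   (s1,1)→(sH,2,←)
state=sH head=0 tape=2[1]2____
M halts after 22 transitions.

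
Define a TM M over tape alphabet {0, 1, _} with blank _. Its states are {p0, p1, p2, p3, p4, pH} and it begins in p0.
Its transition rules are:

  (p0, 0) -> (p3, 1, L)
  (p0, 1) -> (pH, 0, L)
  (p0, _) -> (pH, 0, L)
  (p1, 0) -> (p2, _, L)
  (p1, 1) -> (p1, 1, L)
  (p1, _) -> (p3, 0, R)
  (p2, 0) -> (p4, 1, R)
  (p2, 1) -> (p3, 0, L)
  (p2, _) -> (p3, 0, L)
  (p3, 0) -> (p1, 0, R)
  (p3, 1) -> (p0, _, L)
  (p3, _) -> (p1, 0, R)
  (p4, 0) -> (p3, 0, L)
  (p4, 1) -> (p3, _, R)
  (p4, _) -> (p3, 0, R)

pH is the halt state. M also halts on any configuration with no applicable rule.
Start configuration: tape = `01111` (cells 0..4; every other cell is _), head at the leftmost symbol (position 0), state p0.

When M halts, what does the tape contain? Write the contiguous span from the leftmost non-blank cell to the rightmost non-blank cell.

state=p0 head=0 tape=____[0]1111   (p0,0)→(p3,1,L)
state=p3 head=-1 tape=___[_]11111   (p3,_)→(p1,0,R)
state=p1 head=0 tape=___0[1]1111   (p1,1)→(p1,1,L)
state=p1 head=-1 tape=___[0]11111   (p1,0)→(p2,_,L)
state=p2 head=-2 tape=__[_]_11111   (p2,_)→(p3,0,L)
state=p3 head=-3 tape=_[_]0_11111   (p3,_)→(p1,0,R)
state=p1 head=-2 tape=_0[0]_11111   (p1,0)→(p2,_,L)
state=p2 head=-3 tape=_[0]__11111   (p2,0)→(p4,1,R)
state=p4 head=-2 tape=_1[_]_11111   (p4,_)→(p3,0,R)
state=p3 head=-1 tape=_10[_]11111   (p3,_)→(p1,0,R)
state=p1 head=0 tape=_100[1]1111   (p1,1)→(p1,1,L)
state=p1 head=-1 tape=_10[0]11111   (p1,0)→(p2,_,L)
state=p2 head=-2 tape=_1[0]_11111   (p2,0)→(p4,1,R)
state=p4 head=-1 tape=_11[_]11111   (p4,_)→(p3,0,R)
state=p3 head=0 tape=_110[1]1111   (p3,1)→(p0,_,L)
state=p0 head=-1 tape=_11[0]_1111   (p0,0)→(p3,1,L)
state=p3 head=-2 tape=_1[1]1_1111   (p3,1)→(p0,_,L)
state=p0 head=-3 tape=_[1]_1_1111   (p0,1)→(pH,0,L)
state=pH head=-4 tape=[_]0_1_1111
The non-blank tape span at halt is 0_1_1111.

0_1_1111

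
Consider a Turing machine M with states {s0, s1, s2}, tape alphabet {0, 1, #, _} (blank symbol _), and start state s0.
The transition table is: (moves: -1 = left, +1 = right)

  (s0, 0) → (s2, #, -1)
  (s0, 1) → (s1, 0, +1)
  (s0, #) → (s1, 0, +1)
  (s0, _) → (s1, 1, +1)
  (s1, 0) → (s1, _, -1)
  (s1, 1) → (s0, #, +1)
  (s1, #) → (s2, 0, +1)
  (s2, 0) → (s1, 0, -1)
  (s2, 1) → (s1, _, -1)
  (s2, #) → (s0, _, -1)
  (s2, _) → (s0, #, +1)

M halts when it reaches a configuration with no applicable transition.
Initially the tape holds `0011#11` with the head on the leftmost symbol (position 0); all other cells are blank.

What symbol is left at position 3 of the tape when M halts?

#

s0 | _[0]011#11   read 0 → write #, move -1, go to s2
s2 | [_]#011#11   read _ → write #, move +1, go to s0
s0 | #[#]011#11   read # → write 0, move +1, go to s1
s1 | #0[0]11#11   read 0 → write _, move -1, go to s1
s1 | #[0]_11#11   read 0 → write _, move -1, go to s1
s1 | [#]__11#11   read # → write 0, move +1, go to s2
s2 | 0[_]_11#11   read _ → write #, move +1, go to s0
s0 | 0#[_]11#11   read _ → write 1, move +1, go to s1
s1 | 0#1[1]1#11   read 1 → write #, move +1, go to s0
s0 | 0#1#[1]#11   read 1 → write 0, move +1, go to s1
s1 | 0#1#0[#]11   read # → write 0, move +1, go to s2
s2 | 0#1#00[1]1   read 1 → write _, move -1, go to s1
s1 | 0#1#0[0]_1   read 0 → write _, move -1, go to s1
s1 | 0#1#[0]__1   read 0 → write _, move -1, go to s1
s1 | 0#1[#]___1   read # → write 0, move +1, go to s2
s2 | 0#10[_]__1   read _ → write #, move +1, go to s0
s0 | 0#10#[_]_1   read _ → write 1, move +1, go to s1
s1 | 0#10#1[_]1
Cell 3 holds # when M halts.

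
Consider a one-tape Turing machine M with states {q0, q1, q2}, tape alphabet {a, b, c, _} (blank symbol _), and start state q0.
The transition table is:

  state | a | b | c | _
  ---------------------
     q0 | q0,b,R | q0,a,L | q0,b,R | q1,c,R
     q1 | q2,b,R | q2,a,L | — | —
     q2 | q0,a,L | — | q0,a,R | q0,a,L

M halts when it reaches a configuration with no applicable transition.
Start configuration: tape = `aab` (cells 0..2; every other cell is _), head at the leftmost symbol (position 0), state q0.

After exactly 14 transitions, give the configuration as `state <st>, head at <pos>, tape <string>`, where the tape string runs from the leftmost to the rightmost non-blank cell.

state q1, head at 4, tape bbbbc

q0 | _[a]ab__   read a → write b, move R, go to q0
q0 | _b[a]b__   read a → write b, move R, go to q0
q0 | _bb[b]__   read b → write a, move L, go to q0
q0 | _b[b]a__   read b → write a, move L, go to q0
q0 | _[b]aa__   read b → write a, move L, go to q0
q0 | [_]aaa__   read _ → write c, move R, go to q1
q1 | c[a]aa__   read a → write b, move R, go to q2
q2 | cb[a]a__   read a → write a, move L, go to q0
q0 | c[b]aa__   read b → write a, move L, go to q0
q0 | [c]aaa__   read c → write b, move R, go to q0
q0 | b[a]aa__   read a → write b, move R, go to q0
q0 | bb[a]a__   read a → write b, move R, go to q0
q0 | bbb[a]__   read a → write b, move R, go to q0
q0 | bbbb[_]_   read _ → write c, move R, go to q1
q1 | bbbbc[_]
After 14 steps: state q1, head at 4, tape bbbbc.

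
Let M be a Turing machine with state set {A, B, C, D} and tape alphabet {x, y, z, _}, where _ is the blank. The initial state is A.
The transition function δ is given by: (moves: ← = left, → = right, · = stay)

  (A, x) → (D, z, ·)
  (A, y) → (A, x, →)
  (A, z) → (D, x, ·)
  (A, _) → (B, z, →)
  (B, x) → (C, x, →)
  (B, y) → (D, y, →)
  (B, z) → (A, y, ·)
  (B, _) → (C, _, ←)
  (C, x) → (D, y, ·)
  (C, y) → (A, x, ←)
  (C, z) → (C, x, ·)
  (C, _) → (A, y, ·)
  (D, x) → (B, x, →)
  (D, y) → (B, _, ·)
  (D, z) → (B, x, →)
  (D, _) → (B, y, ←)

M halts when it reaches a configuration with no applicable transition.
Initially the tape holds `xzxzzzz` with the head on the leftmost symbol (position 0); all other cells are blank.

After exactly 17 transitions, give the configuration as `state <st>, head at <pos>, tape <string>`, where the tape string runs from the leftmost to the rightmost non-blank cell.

state=A head=0 tape=[x]zxzzzz_   (A,x)→(D,z,·)
state=D head=0 tape=[z]zxzzzz_   (D,z)→(B,x,→)
state=B head=1 tape=x[z]xzzzz_   (B,z)→(A,y,·)
state=A head=1 tape=x[y]xzzzz_   (A,y)→(A,x,→)
state=A head=2 tape=xx[x]zzzz_   (A,x)→(D,z,·)
state=D head=2 tape=xx[z]zzzz_   (D,z)→(B,x,→)
state=B head=3 tape=xxx[z]zzz_   (B,z)→(A,y,·)
state=A head=3 tape=xxx[y]zzz_   (A,y)→(A,x,→)
state=A head=4 tape=xxxx[z]zz_   (A,z)→(D,x,·)
state=D head=4 tape=xxxx[x]zz_   (D,x)→(B,x,→)
state=B head=5 tape=xxxxx[z]z_   (B,z)→(A,y,·)
state=A head=5 tape=xxxxx[y]z_   (A,y)→(A,x,→)
state=A head=6 tape=xxxxxx[z]_   (A,z)→(D,x,·)
state=D head=6 tape=xxxxxx[x]_   (D,x)→(B,x,→)
state=B head=7 tape=xxxxxxx[_]   (B,_)→(C,_,←)
state=C head=6 tape=xxxxxx[x]_   (C,x)→(D,y,·)
state=D head=6 tape=xxxxxx[y]_   (D,y)→(B,_,·)
state=B head=6 tape=xxxxxx[_]_
After 17 steps: state B, head at 6, tape xxxxxx.

state B, head at 6, tape xxxxxx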